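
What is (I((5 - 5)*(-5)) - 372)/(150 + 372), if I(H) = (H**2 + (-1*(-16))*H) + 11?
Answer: -361/522 ≈ -0.69157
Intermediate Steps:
I(H) = 11 + H**2 + 16*H (I(H) = (H**2 + 16*H) + 11 = 11 + H**2 + 16*H)
(I((5 - 5)*(-5)) - 372)/(150 + 372) = ((11 + ((5 - 5)*(-5))**2 + 16*((5 - 5)*(-5))) - 372)/(150 + 372) = ((11 + (0*(-5))**2 + 16*(0*(-5))) - 372)/522 = ((11 + 0**2 + 16*0) - 372)*(1/522) = ((11 + 0 + 0) - 372)*(1/522) = (11 - 372)*(1/522) = -361*1/522 = -361/522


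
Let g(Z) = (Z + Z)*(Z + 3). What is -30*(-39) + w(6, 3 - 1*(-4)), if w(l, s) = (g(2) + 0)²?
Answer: 1570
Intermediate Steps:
g(Z) = 2*Z*(3 + Z) (g(Z) = (2*Z)*(3 + Z) = 2*Z*(3 + Z))
w(l, s) = 400 (w(l, s) = (2*2*(3 + 2) + 0)² = (2*2*5 + 0)² = (20 + 0)² = 20² = 400)
-30*(-39) + w(6, 3 - 1*(-4)) = -30*(-39) + 400 = 1170 + 400 = 1570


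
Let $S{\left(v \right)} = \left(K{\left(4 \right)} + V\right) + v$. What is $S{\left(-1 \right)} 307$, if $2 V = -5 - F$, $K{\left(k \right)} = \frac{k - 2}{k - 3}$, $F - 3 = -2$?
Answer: $-614$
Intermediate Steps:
$F = 1$ ($F = 3 - 2 = 1$)
$K{\left(k \right)} = \frac{-2 + k}{-3 + k}$
$V = -3$ ($V = \frac{-5 - 1}{2} = \frac{1}{2} \left(-6\right) = -3$)
$S{\left(v \right)} = -1 + v$ ($S{\left(v \right)} = \left(\frac{-2 + 4}{-3 + 4} - 3\right) + v = \left(1^{-1} \cdot 2 - 3\right) + v = \left(1 \cdot 2 - 3\right) + v = \left(2 - 3\right) + v = -1 + v$)
$S{\left(-1 \right)} 307 = \left(-1 - 1\right) 307 = \left(-2\right) 307 = -614$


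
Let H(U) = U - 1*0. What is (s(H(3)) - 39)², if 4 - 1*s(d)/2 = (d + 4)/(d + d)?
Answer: 10000/9 ≈ 1111.1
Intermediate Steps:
H(U) = U (H(U) = U + 0 = U)
s(d) = 8 - (4 + d)/d (s(d) = 8 - 2*(d + 4)/(d + d) = 8 - 2*(4 + d)/(2*d) = 8 - 2*(4 + d)*1/(2*d) = 8 - (4 + d)/d)
(s(H(3)) - 39)² = ((7 - 4/3) - 39)² = (17/3 - 39)² = (-100/3)² = 10000/9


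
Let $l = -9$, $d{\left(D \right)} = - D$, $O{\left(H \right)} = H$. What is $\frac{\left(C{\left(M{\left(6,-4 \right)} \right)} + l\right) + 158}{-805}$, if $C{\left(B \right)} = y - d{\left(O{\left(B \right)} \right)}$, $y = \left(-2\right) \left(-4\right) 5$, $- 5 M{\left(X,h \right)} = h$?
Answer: $- \frac{949}{4025} \approx -0.23578$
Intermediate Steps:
$M{\left(X,h \right)} = - \frac{h}{5}$
$y = 40$ ($y = 8 \cdot 5 = 40$)
$C{\left(B \right)} = 40 + B$ ($C{\left(B \right)} = 40 - - B = 40 + B$)
$\frac{\left(C{\left(M{\left(6,-4 \right)} \right)} + l\right) + 158}{-805} = \frac{\left(\left(40 - - \frac{4}{5}\right) - 9\right) + 158}{-805} = \left(\left(\left(40 + \frac{4}{5}\right) - 9\right) + 158\right) \left(- \frac{1}{805}\right) = \left(\left(\frac{204}{5} - 9\right) + 158\right) \left(- \frac{1}{805}\right) = \left(\frac{159}{5} + 158\right) \left(- \frac{1}{805}\right) = \frac{949}{5} \left(- \frac{1}{805}\right) = - \frac{949}{4025}$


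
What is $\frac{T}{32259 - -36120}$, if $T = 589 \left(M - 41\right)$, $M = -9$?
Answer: $- \frac{29450}{68379} \approx -0.43069$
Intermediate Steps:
$T = -29450$ ($T = 589 \left(-9 - 41\right) = 589 \left(-50\right) = -29450$)
$\frac{T}{32259 - -36120} = - \frac{29450}{32259 - -36120} = - \frac{29450}{32259 + 36120} = - \frac{29450}{68379}$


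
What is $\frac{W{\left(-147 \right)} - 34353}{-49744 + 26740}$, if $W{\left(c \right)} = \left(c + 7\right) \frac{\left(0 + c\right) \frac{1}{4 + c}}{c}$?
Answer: $\frac{4912339}{3289572} \approx 1.4933$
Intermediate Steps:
$W{\left(c \right)} = \frac{7 + c}{4 + c}$ ($W{\left(c \right)} = \left(7 + c\right) \frac{c \frac{1}{4 + c}}{c} = \frac{7 + c}{4 + c}$)
$\frac{W{\left(-147 \right)} - 34353}{-49744 + 26740} = \frac{\frac{7 - 147}{4 - 147} - 34353}{-49744 + 26740} = \frac{\frac{1}{-143} \left(-140\right) - 34353}{-23004} = \left(\left(- \frac{1}{143}\right) \left(-140\right) - 34353\right) \left(- \frac{1}{23004}\right) = \left(\frac{140}{143} - 34353\right) \left(- \frac{1}{23004}\right) = \left(- \frac{4912339}{143}\right) \left(- \frac{1}{23004}\right) = \frac{4912339}{3289572}$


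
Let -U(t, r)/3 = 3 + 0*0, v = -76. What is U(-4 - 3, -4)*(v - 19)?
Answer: 855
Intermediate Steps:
U(t, r) = -9 (U(t, r) = -3*(3 + 0*0) = -3*(3 + 0) = -3*3 = -9)
U(-4 - 3, -4)*(v - 19) = -9*(-76 - 19) = -9*(-95) = 855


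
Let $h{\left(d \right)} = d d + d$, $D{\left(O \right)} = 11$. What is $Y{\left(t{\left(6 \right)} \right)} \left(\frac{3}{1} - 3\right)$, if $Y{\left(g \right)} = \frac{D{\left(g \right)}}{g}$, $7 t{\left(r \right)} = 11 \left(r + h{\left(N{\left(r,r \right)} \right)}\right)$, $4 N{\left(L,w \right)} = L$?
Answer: $0$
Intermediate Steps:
$N{\left(L,w \right)} = \frac{L}{4}$
$h{\left(d \right)} = d + d^{2}$ ($h{\left(d \right)} = d^{2} + d = d + d^{2}$)
$t{\left(r \right)} = \frac{11 r}{7} + \frac{11 r \left(1 + \frac{r}{4}\right)}{28}$ ($t{\left(r \right)} = \frac{11 \left(r + \frac{r}{4} \left(1 + \frac{r}{4}\right)\right)}{7} = \frac{11 \left(r + \frac{r \left(1 + \frac{r}{4}\right)}{4}\right)}{7} = \frac{11 r + \frac{11 r \left(1 + \frac{r}{4}\right)}{4}}{7} = \frac{11 r}{7} + \frac{11 r \left(1 + \frac{r}{4}\right)}{28}$)
$Y{\left(g \right)} = \frac{11}{g}$
$Y{\left(t{\left(6 \right)} \right)} \left(\frac{3}{1} - 3\right) = \frac{11}{\frac{11}{112} \cdot 6 \left(20 + 6\right)} \left(\frac{3}{1} - 3\right) = \frac{11}{\frac{11}{112} \cdot 6 \cdot 26} \left(3 \cdot 1 - 3\right) = \frac{11}{\frac{429}{28}} \left(3 - 3\right) = 11 \cdot \frac{28}{429} \cdot 0 = \frac{28}{39} \cdot 0 = 0$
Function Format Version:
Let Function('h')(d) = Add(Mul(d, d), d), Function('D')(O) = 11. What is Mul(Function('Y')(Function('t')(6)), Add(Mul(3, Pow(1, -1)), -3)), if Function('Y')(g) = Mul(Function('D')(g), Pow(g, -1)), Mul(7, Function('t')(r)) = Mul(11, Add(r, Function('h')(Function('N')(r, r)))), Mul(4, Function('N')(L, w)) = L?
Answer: 0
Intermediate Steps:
Function('N')(L, w) = Mul(Rational(1, 4), L)
Function('h')(d) = Add(d, Pow(d, 2)) (Function('h')(d) = Add(Pow(d, 2), d) = Add(d, Pow(d, 2)))
Function('t')(r) = Add(Mul(Rational(11, 7), r), Mul(Rational(11, 28), r, Add(1, Mul(Rational(1, 4), r)))) (Function('t')(r) = Mul(Rational(1, 7), Mul(11, Add(r, Mul(Mul(Rational(1, 4), r), Add(1, Mul(Rational(1, 4), r)))))) = Mul(Rational(1, 7), Mul(11, Add(r, Mul(Rational(1, 4), r, Add(1, Mul(Rational(1, 4), r)))))) = Mul(Rational(1, 7), Add(Mul(11, r), Mul(Rational(11, 4), r, Add(1, Mul(Rational(1, 4), r))))) = Add(Mul(Rational(11, 7), r), Mul(Rational(11, 28), r, Add(1, Mul(Rational(1, 4), r)))))
Function('Y')(g) = Mul(11, Pow(g, -1))
Mul(Function('Y')(Function('t')(6)), Add(Mul(3, Pow(1, -1)), -3)) = Mul(Mul(11, Pow(Mul(Rational(11, 112), 6, Add(20, 6)), -1)), Add(Mul(3, Pow(1, -1)), -3)) = Mul(Mul(11, Pow(Mul(Rational(11, 112), 6, 26), -1)), Add(Mul(3, 1), -3)) = Mul(Mul(11, Pow(Rational(429, 28), -1)), Add(3, -3)) = Mul(Mul(11, Rational(28, 429)), 0) = Mul(Rational(28, 39), 0) = 0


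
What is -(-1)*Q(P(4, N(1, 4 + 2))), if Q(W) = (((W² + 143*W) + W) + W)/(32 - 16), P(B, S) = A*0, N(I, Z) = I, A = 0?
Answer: 0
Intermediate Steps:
P(B, S) = 0 (P(B, S) = 0*0 = 0)
Q(W) = W²/16 + 145*W/16 (Q(W) = ((W² + 144*W) + W)/16 = (W² + 145*W)*(1/16) = W²/16 + 145*W/16)
-(-1)*Q(P(4, N(1, 4 + 2))) = -(-1)*(1/16)*0*(145 + 0) = -(-1)*(1/16)*0*145 = -(-1)*0 = -1*0 = 0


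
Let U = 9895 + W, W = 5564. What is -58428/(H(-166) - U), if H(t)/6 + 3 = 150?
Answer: 19476/4859 ≈ 4.0082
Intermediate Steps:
H(t) = 882 (H(t) = -18 + 6*150 = -18 + 900 = 882)
U = 15459 (U = 9895 + 5564 = 15459)
-58428/(H(-166) - U) = -58428/(882 - 1*15459) = -58428/(882 - 15459) = -58428/(-14577) = -58428*(-1/14577) = 19476/4859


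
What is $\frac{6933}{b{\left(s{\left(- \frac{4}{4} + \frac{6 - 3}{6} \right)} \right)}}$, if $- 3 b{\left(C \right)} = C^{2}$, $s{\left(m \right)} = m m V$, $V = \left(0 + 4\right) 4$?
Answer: $- \frac{20799}{16} \approx -1299.9$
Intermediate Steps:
$V = 16$ ($V = 4 \cdot 4 = 16$)
$s{\left(m \right)} = 16 m^{2}$ ($s{\left(m \right)} = m m 16 = m^{2} \cdot 16 = 16 m^{2}$)
$b{\left(C \right)} = - \frac{C^{2}}{3}$
$\frac{6933}{b{\left(s{\left(- \frac{4}{4} + \frac{6 - 3}{6} \right)} \right)}} = \frac{6933}{\left(- \frac{1}{3}\right) \left(16 \left(- \frac{4}{4} + \frac{6 - 3}{6}\right)^{2}\right)^{2}} = \frac{6933}{\left(- \frac{1}{3}\right) \left(16 \left(\left(-4\right) \frac{1}{4} + \left(6 - 3\right) \frac{1}{6}\right)^{2}\right)^{2}} = \frac{6933}{\left(- \frac{1}{3}\right) \left(16 \left(-1 + 3 \cdot \frac{1}{6}\right)^{2}\right)^{2}} = \frac{6933}{\left(- \frac{1}{3}\right) \left(16 \left(-1 + \frac{1}{2}\right)^{2}\right)^{2}} = \frac{6933}{\left(- \frac{1}{3}\right) \left(16 \left(- \frac{1}{2}\right)^{2}\right)^{2}} = \frac{6933}{\left(- \frac{1}{3}\right) \left(16 \cdot \frac{1}{4}\right)^{2}} = \frac{6933}{\left(- \frac{1}{3}\right) 4^{2}} = \frac{6933}{\left(- \frac{1}{3}\right) 16} = \frac{6933}{- \frac{16}{3}} = 6933 \left(- \frac{3}{16}\right) = - \frac{20799}{16}$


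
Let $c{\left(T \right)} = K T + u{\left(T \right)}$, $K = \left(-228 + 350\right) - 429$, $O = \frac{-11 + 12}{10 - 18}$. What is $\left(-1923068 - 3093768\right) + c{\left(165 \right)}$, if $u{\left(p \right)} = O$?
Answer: $- \frac{40539929}{8} \approx -5.0675 \cdot 10^{6}$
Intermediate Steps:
$O = - \frac{1}{8}$ ($O = 1 \frac{1}{-8} = 1 \left(- \frac{1}{8}\right) = - \frac{1}{8} \approx -0.125$)
$u{\left(p \right)} = - \frac{1}{8}$
$K = -307$ ($K = 122 - 429 = -307$)
$c{\left(T \right)} = - \frac{1}{8} - 307 T$ ($c{\left(T \right)} = - 307 T - \frac{1}{8} = - \frac{1}{8} - 307 T$)
$\left(-1923068 - 3093768\right) + c{\left(165 \right)} = \left(-1923068 - 3093768\right) - \frac{405241}{8} = -5016836 - \frac{405241}{8} = - \frac{40539929}{8}$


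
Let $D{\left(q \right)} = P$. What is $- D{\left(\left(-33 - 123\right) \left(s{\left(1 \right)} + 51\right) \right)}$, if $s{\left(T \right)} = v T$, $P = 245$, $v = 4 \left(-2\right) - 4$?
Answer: $-245$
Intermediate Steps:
$v = -12$ ($v = -8 - 4 = -12$)
$s{\left(T \right)} = - 12 T$
$D{\left(q \right)} = 245$
$- D{\left(\left(-33 - 123\right) \left(s{\left(1 \right)} + 51\right) \right)} = \left(-1\right) 245 = -245$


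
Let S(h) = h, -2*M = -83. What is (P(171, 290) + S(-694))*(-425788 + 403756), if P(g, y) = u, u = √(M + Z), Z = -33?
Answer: 15290208 - 11016*√34 ≈ 1.5226e+7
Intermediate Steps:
M = 83/2 (M = -½*(-83) = 83/2 ≈ 41.500)
u = √34/2 (u = √(83/2 - 33) = √(17/2) = √34/2 ≈ 2.9155)
P(g, y) = √34/2
(P(171, 290) + S(-694))*(-425788 + 403756) = (√34/2 - 694)*(-425788 + 403756) = (-694 + √34/2)*(-22032) = 15290208 - 11016*√34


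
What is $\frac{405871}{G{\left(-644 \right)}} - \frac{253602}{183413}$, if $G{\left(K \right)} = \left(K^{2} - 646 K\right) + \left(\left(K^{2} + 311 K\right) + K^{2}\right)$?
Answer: $- \frac{295803714973}{267773442524} \approx -1.1047$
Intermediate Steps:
$G{\left(K \right)} = - 335 K + 3 K^{2}$ ($G{\left(K \right)} = \left(K^{2} - 646 K\right) + \left(2 K^{2} + 311 K\right) = - 335 K + 3 K^{2}$)
$\frac{405871}{G{\left(-644 \right)}} - \frac{253602}{183413} = \frac{405871}{\left(-644\right) \left(-335 + 3 \left(-644\right)\right)} - \frac{253602}{183413} = \frac{405871}{\left(-644\right) \left(-335 - 1932\right)} - \frac{253602}{183413} = \frac{405871}{\left(-644\right) \left(-2267\right)} - \frac{253602}{183413} = \frac{405871}{1459948} - \frac{253602}{183413} = - \frac{295803714973}{267773442524}$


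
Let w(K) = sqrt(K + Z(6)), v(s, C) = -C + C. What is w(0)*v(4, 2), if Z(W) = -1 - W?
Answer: 0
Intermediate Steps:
v(s, C) = 0
w(K) = sqrt(-7 + K) (w(K) = sqrt(K + (-1 - 1*6)) = sqrt(K + (-1 - 6)) = sqrt(K - 7) = sqrt(-7 + K))
w(0)*v(4, 2) = sqrt(-7 + 0)*0 = sqrt(-7)*0 = (I*sqrt(7))*0 = 0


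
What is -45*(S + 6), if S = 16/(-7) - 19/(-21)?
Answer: -1455/7 ≈ -207.86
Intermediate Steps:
S = -29/21 (S = 16*(-⅐) - 19*(-1/21) = -16/7 + 19/21 = -29/21 ≈ -1.3810)
-45*(S + 6) = -45*(-29/21 + 6) = -45*97/21 = -1455/7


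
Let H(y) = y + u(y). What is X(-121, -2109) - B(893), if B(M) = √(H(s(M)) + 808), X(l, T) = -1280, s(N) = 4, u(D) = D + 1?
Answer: -1280 - √817 ≈ -1308.6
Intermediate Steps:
u(D) = 1 + D
H(y) = 1 + 2*y (H(y) = y + (1 + y) = 1 + 2*y)
B(M) = √817 (B(M) = √((1 + 2*4) + 808) = √((1 + 8) + 808) = √(9 + 808) = √817)
X(-121, -2109) - B(893) = -1280 - √817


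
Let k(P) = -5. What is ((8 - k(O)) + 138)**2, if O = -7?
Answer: 22801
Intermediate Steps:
((8 - k(O)) + 138)**2 = ((8 - 1*(-5)) + 138)**2 = ((8 + 5) + 138)**2 = (13 + 138)**2 = 151**2 = 22801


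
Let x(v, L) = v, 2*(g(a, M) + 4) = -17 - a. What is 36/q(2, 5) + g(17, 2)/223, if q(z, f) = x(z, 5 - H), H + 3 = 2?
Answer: 3993/223 ≈ 17.906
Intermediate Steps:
H = -1 (H = -3 + 2 = -1)
g(a, M) = -25/2 - a/2 (g(a, M) = -4 + (-17 - a)/2 = -4 + (-17/2 - a/2) = -25/2 - a/2)
q(z, f) = z
36/q(2, 5) + g(17, 2)/223 = 36/2 + (-25/2 - ½*17)/223 = 36*(½) + (-25/2 - 17/2)*(1/223) = 18 - 21*1/223 = 18 - 21/223 = 3993/223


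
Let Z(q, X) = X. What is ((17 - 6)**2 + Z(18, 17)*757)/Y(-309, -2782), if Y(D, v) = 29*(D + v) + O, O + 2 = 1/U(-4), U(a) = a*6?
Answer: -62352/430277 ≈ -0.14491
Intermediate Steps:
U(a) = 6*a
O = -49/24 (O = -2 + 1/(6*(-4)) = -2 + 1/(-24) = -2 - 1/24 = -49/24 ≈ -2.0417)
Y(D, v) = -49/24 + 29*D + 29*v (Y(D, v) = 29*(D + v) - 49/24 = (29*D + 29*v) - 49/24 = -49/24 + 29*D + 29*v)
((17 - 6)**2 + Z(18, 17)*757)/Y(-309, -2782) = ((17 - 6)**2 + 17*757)/(-49/24 + 29*(-309) + 29*(-2782)) = (11**2 + 12869)/(-49/24 - 8961 - 80678) = (121 + 12869)/(-2151385/24) = 12990*(-24/2151385) = -62352/430277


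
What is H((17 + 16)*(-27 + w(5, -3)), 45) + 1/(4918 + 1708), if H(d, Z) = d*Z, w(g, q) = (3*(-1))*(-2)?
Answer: -206631809/6626 ≈ -31185.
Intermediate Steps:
w(g, q) = 6 (w(g, q) = -3*(-2) = 6)
H(d, Z) = Z*d
H((17 + 16)*(-27 + w(5, -3)), 45) + 1/(4918 + 1708) = 45*((17 + 16)*(-27 + 6)) + 1/(4918 + 1708) = 45*(33*(-21)) + 1/6626 = 45*(-693) + 1/6626 = -31185 + 1/6626 = -206631809/6626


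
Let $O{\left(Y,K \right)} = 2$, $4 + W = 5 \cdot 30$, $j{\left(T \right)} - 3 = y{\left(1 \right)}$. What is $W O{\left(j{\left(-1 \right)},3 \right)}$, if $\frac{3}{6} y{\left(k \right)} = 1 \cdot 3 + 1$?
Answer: $292$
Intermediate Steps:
$y{\left(k \right)} = 8$ ($y{\left(k \right)} = 2 \left(1 \cdot 3 + 1\right) = 2 \left(3 + 1\right) = 2 \cdot 4 = 8$)
$j{\left(T \right)} = 11$ ($j{\left(T \right)} = 3 + 8 = 11$)
$W = 146$ ($W = -4 + 5 \cdot 30 = -4 + 150 = 146$)
$W O{\left(j{\left(-1 \right)},3 \right)} = 146 \cdot 2 = 292$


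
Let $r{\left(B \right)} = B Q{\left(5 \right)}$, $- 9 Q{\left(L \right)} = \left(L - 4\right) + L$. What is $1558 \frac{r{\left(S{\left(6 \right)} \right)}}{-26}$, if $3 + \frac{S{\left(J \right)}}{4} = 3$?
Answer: $0$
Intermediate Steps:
$S{\left(J \right)} = 0$ ($S{\left(J \right)} = -12 + 4 \cdot 3 = -12 + 12 = 0$)
$Q{\left(L \right)} = \frac{4}{9} - \frac{2 L}{9}$ ($Q{\left(L \right)} = - \frac{\left(L - 4\right) + L}{9} = - \frac{\left(-4 + L\right) + L}{9} = - \frac{-4 + 2 L}{9} = \frac{4}{9} - \frac{2 L}{9}$)
$r{\left(B \right)} = - \frac{2 B}{3}$ ($r{\left(B \right)} = B \left(\frac{4}{9} - \frac{10}{9}\right) = B \left(- \frac{2}{3}\right) = - \frac{2 B}{3}$)
$1558 \frac{r{\left(S{\left(6 \right)} \right)}}{-26} = 1558 \frac{\left(- \frac{2}{3}\right) 0}{-26} = 1558 \cdot 0 \left(- \frac{1}{26}\right) = 1558 \cdot 0 = 0$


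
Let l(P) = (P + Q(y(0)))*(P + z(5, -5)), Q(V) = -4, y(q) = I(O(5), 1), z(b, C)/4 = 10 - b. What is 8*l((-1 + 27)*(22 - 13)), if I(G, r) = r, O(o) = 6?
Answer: 467360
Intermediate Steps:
z(b, C) = 40 - 4*b (z(b, C) = 4*(10 - b) = 40 - 4*b)
y(q) = 1
l(P) = (-4 + P)*(20 + P) (l(P) = (P - 4)*(P + (40 - 4*5)) = (-4 + P)*(P + (40 - 20)) = (-4 + P)*(P + 20) = (-4 + P)*(20 + P))
8*l((-1 + 27)*(22 - 13)) = 8*(-80 + ((-1 + 27)*(22 - 13))² + 16*((-1 + 27)*(22 - 13))) = 8*(-80 + (26*9)² + 16*(26*9)) = 8*(-80 + 234² + 16*234) = 8*(-80 + 54756 + 3744) = 8*58420 = 467360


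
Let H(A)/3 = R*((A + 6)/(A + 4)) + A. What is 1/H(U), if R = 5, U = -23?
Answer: -19/1056 ≈ -0.017992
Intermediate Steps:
H(A) = 3*A + 15*(6 + A)/(4 + A) (H(A) = 3*(5*((A + 6)/(A + 4)) + A) = 3*(5*((6 + A)/(4 + A)) + A) = 3*(5*(6 + A)/(4 + A) + A) = 3*(A + 5*(6 + A)/(4 + A)) = 3*A + 15*(6 + A)/(4 + A))
1/H(U) = 1/(3*(30 + (-23)**2 + 9*(-23))/(4 - 23)) = 1/(3*(30 + 529 - 207)/(-19)) = 1/(3*(-1/19)*352) = 1/(-1056/19) = -19/1056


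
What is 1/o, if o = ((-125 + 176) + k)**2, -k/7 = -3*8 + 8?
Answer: 1/26569 ≈ 3.7638e-5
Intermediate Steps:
k = 112 (k = -7*(-3*8 + 8) = -7*(-24 + 8) = -7*(-16) = 112)
o = 26569 (o = ((-125 + 176) + 112)**2 = (51 + 112)**2 = 163**2 = 26569)
1/o = 1/26569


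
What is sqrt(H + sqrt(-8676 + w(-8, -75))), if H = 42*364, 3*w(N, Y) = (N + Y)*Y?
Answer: sqrt(15288 + I*sqrt(6601)) ≈ 123.65 + 0.3285*I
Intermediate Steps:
w(N, Y) = Y*(N + Y)/3 (w(N, Y) = ((N + Y)*Y)/3 = (Y*(N + Y))/3 = Y*(N + Y)/3)
H = 15288
sqrt(H + sqrt(-8676 + w(-8, -75))) = sqrt(15288 + sqrt(-8676 + (1/3)*(-75)*(-8 - 75))) = sqrt(15288 + sqrt(-8676 + (1/3)*(-75)*(-83))) = sqrt(15288 + sqrt(-8676 + 2075)) = sqrt(15288 + sqrt(-6601)) = sqrt(15288 + I*sqrt(6601))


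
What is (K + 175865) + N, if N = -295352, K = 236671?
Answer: 117184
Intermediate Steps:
(K + 175865) + N = (236671 + 175865) - 295352 = 412536 - 295352 = 117184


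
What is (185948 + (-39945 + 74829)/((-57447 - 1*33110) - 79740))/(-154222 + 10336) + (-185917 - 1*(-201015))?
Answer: 9734736170638/644825109 ≈ 15097.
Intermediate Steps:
(185948 + (-39945 + 74829)/((-57447 - 1*33110) - 79740))/(-154222 + 10336) + (-185917 - 1*(-201015)) = (185948 + 34884/((-57447 - 33110) - 79740))/(-143886) + (-185917 + 201015) = (185948 + 34884/(-90557 - 79740))*(-1/143886) + 15098 = (185948 + 34884/(-170297))*(-1/143886) + 15098 = (185948 + 34884*(-1/170297))*(-1/143886) + 15098 = (185948 - 1836/8963)*(-1/143886) + 15098 = (1666650088/8963)*(-1/143886) + 15098 = -833325044/644825109 + 15098 = 9734736170638/644825109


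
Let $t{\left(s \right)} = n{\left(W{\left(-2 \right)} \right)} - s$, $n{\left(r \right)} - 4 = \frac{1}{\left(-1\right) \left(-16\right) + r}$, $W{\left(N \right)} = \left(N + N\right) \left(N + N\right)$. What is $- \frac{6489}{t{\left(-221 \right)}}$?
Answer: $- \frac{207648}{7201} \approx -28.836$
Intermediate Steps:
$W{\left(N \right)} = 4 N^{2}$ ($W{\left(N \right)} = 2 N 2 N = 4 N^{2}$)
$n{\left(r \right)} = 4 + \frac{1}{16 + r}$ ($n{\left(r \right)} = 4 + \frac{1}{\left(-1\right) \left(-16\right) + r} = 4 + \frac{1}{16 + r}$)
$t{\left(s \right)} = \frac{129}{32} - s$ ($t{\left(s \right)} = \frac{65 + 4 \cdot 4 \left(-2\right)^{2}}{16 + 4 \left(-2\right)^{2}} - s = \frac{65 + 4 \cdot 4 \cdot 4}{16 + 4 \cdot 4} - s = \frac{65 + 4 \cdot 16}{16 + 16} - s = \frac{65 + 64}{32} - s = \frac{1}{32} \cdot 129 - s = \frac{129}{32} - s$)
$- \frac{6489}{t{\left(-221 \right)}} = - \frac{6489}{\frac{129}{32} - -221} = - \frac{6489}{\frac{129}{32} + 221} = - \frac{6489}{\frac{7201}{32}} = \left(-6489\right) \frac{32}{7201} = - \frac{207648}{7201}$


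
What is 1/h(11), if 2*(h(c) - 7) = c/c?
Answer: 2/15 ≈ 0.13333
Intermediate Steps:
h(c) = 15/2 (h(c) = 7 + (c/c)/2 = 7 + (½)*1 = 7 + ½ = 15/2)
1/h(11) = 1/(15/2) = 2/15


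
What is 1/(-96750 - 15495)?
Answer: -1/112245 ≈ -8.9091e-6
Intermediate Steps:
1/(-96750 - 15495) = 1/(-112245) = -1/112245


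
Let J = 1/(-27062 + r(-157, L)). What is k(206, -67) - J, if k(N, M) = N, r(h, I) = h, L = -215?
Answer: 5607115/27219 ≈ 206.00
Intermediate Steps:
J = -1/27219 (J = 1/(-27062 - 157) = 1/(-27219) = -1/27219 ≈ -3.6739e-5)
k(206, -67) - J = 206 - 1*(-1/27219) = 206 + 1/27219 = 5607115/27219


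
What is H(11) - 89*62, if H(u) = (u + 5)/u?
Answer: -60682/11 ≈ -5516.5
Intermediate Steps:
H(u) = (5 + u)/u
H(11) - 89*62 = (5 + 11)/11 - 89*62 = (1/11)*16 - 5518 = 16/11 - 5518 = -60682/11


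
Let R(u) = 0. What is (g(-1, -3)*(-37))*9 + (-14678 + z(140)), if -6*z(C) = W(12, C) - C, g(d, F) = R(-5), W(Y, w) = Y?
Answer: -43970/3 ≈ -14657.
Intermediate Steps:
g(d, F) = 0
z(C) = -2 + C/6 (z(C) = -(12 - C)/6 = -2 + C/6)
(g(-1, -3)*(-37))*9 + (-14678 + z(140)) = (0*(-37))*9 + (-14678 + (-2 + (1/6)*140)) = 0*9 + (-14678 + (-2 + 70/3)) = 0 + (-14678 + 64/3) = 0 - 43970/3 = -43970/3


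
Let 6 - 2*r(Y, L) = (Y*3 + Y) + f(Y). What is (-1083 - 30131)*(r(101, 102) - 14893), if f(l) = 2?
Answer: 471112902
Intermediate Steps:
r(Y, L) = 2 - 2*Y (r(Y, L) = 3 - ((Y*3 + Y) + 2)/2 = 3 - ((3*Y + Y) + 2)/2 = 3 - (4*Y + 2)/2 = 3 - (2 + 4*Y)/2 = 3 + (-1 - 2*Y) = 2 - 2*Y)
(-1083 - 30131)*(r(101, 102) - 14893) = (-1083 - 30131)*((2 - 2*101) - 14893) = -31214*((2 - 202) - 14893) = -31214*(-200 - 14893) = -31214*(-15093) = 471112902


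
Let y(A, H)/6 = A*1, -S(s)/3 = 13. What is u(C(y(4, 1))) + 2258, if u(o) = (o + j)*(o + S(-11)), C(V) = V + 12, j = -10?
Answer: 2180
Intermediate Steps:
S(s) = -39 (S(s) = -3*13 = -39)
y(A, H) = 6*A (y(A, H) = 6*(A*1) = 6*A)
C(V) = 12 + V
u(o) = (-39 + o)*(-10 + o) (u(o) = (o - 10)*(o - 39) = (-10 + o)*(-39 + o) = (-39 + o)*(-10 + o))
u(C(y(4, 1))) + 2258 = (390 + (12 + 6*4)² - 49*(12 + 6*4)) + 2258 = (390 + (12 + 24)² - 49*(12 + 24)) + 2258 = (390 + 36² - 49*36) + 2258 = (390 + 1296 - 1764) + 2258 = -78 + 2258 = 2180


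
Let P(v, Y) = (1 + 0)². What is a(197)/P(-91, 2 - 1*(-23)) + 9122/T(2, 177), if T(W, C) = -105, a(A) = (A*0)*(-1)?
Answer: -9122/105 ≈ -86.876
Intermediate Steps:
a(A) = 0 (a(A) = 0*(-1) = 0)
P(v, Y) = 1 (P(v, Y) = 1² = 1)
a(197)/P(-91, 2 - 1*(-23)) + 9122/T(2, 177) = 0/1 + 9122/(-105) = 0*1 + 9122*(-1/105) = 0 - 9122/105 = -9122/105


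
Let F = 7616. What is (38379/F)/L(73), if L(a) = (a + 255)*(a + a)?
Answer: 38379/364715008 ≈ 0.00010523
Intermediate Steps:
L(a) = 2*a*(255 + a) (L(a) = (255 + a)*(2*a) = 2*a*(255 + a))
(38379/F)/L(73) = (38379/7616)/((2*73*(255 + 73))) = (38379*(1/7616))/((2*73*328)) = (38379/7616)/47888 = (38379/7616)*(1/47888) = 38379/364715008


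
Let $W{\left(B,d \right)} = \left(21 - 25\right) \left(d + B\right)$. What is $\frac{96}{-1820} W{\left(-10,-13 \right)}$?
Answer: $- \frac{2208}{455} \approx -4.8527$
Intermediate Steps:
$W{\left(B,d \right)} = - 4 B - 4 d$ ($W{\left(B,d \right)} = - 4 \left(B + d\right) = - 4 B - 4 d$)
$\frac{96}{-1820} W{\left(-10,-13 \right)} = \frac{96}{-1820} \left(\left(-4\right) \left(-10\right) - -52\right) = 96 \left(- \frac{1}{1820}\right) \left(40 + 52\right) = \left(- \frac{24}{455}\right) 92 = - \frac{2208}{455}$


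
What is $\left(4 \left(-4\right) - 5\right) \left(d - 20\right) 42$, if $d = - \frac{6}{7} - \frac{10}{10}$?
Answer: $19278$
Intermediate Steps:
$d = - \frac{13}{7}$ ($d = \left(-6\right) \frac{1}{7} - 1 = - \frac{6}{7} - 1 = - \frac{13}{7} \approx -1.8571$)
$\left(4 \left(-4\right) - 5\right) \left(d - 20\right) 42 = \left(4 \left(-4\right) - 5\right) \left(- \frac{13}{7} - 20\right) 42 = \left(-16 - 5\right) \left(- \frac{153}{7}\right) 42 = \left(-21\right) \left(- \frac{153}{7}\right) 42 = 459 \cdot 42 = 19278$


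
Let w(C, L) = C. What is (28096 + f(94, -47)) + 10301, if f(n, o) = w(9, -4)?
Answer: 38406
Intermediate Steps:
f(n, o) = 9
(28096 + f(94, -47)) + 10301 = (28096 + 9) + 10301 = 28105 + 10301 = 38406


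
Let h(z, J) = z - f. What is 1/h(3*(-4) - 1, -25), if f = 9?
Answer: -1/22 ≈ -0.045455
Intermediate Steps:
h(z, J) = -9 + z (h(z, J) = z - 1*9 = z - 9 = -9 + z)
1/h(3*(-4) - 1, -25) = 1/(-9 + (3*(-4) - 1)) = 1/(-9 + (-12 - 1)) = 1/(-9 - 13) = 1/(-22) = -1/22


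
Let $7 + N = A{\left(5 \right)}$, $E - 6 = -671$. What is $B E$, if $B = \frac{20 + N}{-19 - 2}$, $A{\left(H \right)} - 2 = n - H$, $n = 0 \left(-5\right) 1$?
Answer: $\frac{950}{3} \approx 316.67$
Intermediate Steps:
$E = -665$ ($E = 6 - 671 = -665$)
$n = 0$ ($n = 0 \cdot 1 = 0$)
$A{\left(H \right)} = 2 - H$ ($A{\left(H \right)} = 2 + \left(0 - H\right) = 2 - H$)
$N = -10$ ($N = -7 + \left(2 - 5\right) = -7 - 3 = -10$)
$B = - \frac{10}{21}$ ($B = \frac{20 - 10}{-19 - 2} = \frac{10}{-21} = 10 \left(- \frac{1}{21}\right) = - \frac{10}{21} \approx -0.47619$)
$B E = \left(- \frac{10}{21}\right) \left(-665\right) = \frac{950}{3}$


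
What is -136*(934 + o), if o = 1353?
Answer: -311032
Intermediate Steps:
-136*(934 + o) = -136*(934 + 1353) = -136*2287 = -311032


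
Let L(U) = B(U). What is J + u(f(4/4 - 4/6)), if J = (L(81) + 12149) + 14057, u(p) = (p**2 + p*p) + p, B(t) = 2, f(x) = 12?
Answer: 26508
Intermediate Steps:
u(p) = p + 2*p**2 (u(p) = (p**2 + p**2) + p = 2*p**2 + p = p + 2*p**2)
L(U) = 2
J = 26208 (J = (2 + 12149) + 14057 = 12151 + 14057 = 26208)
J + u(f(4/4 - 4/6)) = 26208 + 12*(1 + 2*12) = 26208 + 12*(1 + 24) = 26208 + 12*25 = 26208 + 300 = 26508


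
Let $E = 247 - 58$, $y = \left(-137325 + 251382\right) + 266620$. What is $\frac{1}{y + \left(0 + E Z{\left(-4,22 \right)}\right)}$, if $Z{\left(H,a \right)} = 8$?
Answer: $\frac{1}{382189} \approx 2.6165 \cdot 10^{-6}$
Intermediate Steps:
$y = 380677$ ($y = 114057 + 266620 = 380677$)
$E = 189$ ($E = 247 - 58 = 189$)
$\frac{1}{y + \left(0 + E Z{\left(-4,22 \right)}\right)} = \frac{1}{380677 + \left(0 + 189 \cdot 8\right)} = \frac{1}{380677 + \left(0 + 1512\right)} = \frac{1}{380677 + 1512} = \frac{1}{382189}$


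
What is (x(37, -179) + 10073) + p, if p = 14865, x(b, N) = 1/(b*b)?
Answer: 34140123/1369 ≈ 24938.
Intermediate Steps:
x(b, N) = b⁻² (x(b, N) = 1/(b²) = b⁻²)
(x(37, -179) + 10073) + p = (37⁻² + 10073) + 14865 = (1/1369 + 10073) + 14865 = 13789938/1369 + 14865 = 34140123/1369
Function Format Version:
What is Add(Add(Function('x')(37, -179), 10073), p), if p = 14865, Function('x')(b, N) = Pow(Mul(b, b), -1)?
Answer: Rational(34140123, 1369) ≈ 24938.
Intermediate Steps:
Function('x')(b, N) = Pow(b, -2) (Function('x')(b, N) = Pow(Pow(b, 2), -1) = Pow(b, -2))
Add(Add(Function('x')(37, -179), 10073), p) = Add(Add(Pow(37, -2), 10073), 14865) = Add(Add(Rational(1, 1369), 10073), 14865) = Add(Rational(13789938, 1369), 14865) = Rational(34140123, 1369)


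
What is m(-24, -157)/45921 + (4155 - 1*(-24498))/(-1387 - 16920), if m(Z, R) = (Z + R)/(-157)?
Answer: -206573269274/131986092279 ≈ -1.5651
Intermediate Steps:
m(Z, R) = -R/157 - Z/157 (m(Z, R) = (R + Z)*(-1/157) = -R/157 - Z/157)
m(-24, -157)/45921 + (4155 - 1*(-24498))/(-1387 - 16920) = (-1/157*(-157) - 1/157*(-24))/45921 + (4155 - 1*(-24498))/(-1387 - 16920) = (1 + 24/157)*(1/45921) + (4155 + 24498)/(-18307) = (181/157)*(1/45921) + 28653*(-1/18307) = 181/7209597 - 28653/18307 = -206573269274/131986092279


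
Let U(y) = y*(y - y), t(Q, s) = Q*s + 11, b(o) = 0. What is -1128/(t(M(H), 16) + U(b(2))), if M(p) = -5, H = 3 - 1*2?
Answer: 376/23 ≈ 16.348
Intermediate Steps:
H = 1 (H = 3 - 2 = 1)
t(Q, s) = 11 + Q*s
U(y) = 0 (U(y) = y*0 = 0)
-1128/(t(M(H), 16) + U(b(2))) = -1128/((11 - 5*16) + 0) = -1128/((11 - 80) + 0) = -1128/(-69 + 0) = -1128/(-69) = -1/69*(-1128) = 376/23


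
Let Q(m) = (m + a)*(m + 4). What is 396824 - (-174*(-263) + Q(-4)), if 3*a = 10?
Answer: 351062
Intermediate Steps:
a = 10/3 (a = (1/3)*10 = 10/3 ≈ 3.3333)
Q(m) = (4 + m)*(10/3 + m) (Q(m) = (m + 10/3)*(m + 4) = (10/3 + m)*(4 + m) = (4 + m)*(10/3 + m))
396824 - (-174*(-263) + Q(-4)) = 396824 - (-174*(-263) + (40/3 + (-4)**2 + (22/3)*(-4))) = 396824 - (45762 + (40/3 + 16 - 88/3)) = 396824 - (45762 + 0) = 396824 - 1*45762 = 396824 - 45762 = 351062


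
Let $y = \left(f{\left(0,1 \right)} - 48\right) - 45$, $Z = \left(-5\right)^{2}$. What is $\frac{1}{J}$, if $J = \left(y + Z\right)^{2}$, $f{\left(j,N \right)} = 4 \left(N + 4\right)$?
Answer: $\frac{1}{2304} \approx 0.00043403$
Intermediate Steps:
$Z = 25$
$f{\left(j,N \right)} = 16 + 4 N$ ($f{\left(j,N \right)} = 4 \left(4 + N\right) = 16 + 4 N$)
$y = -73$ ($y = \left(\left(16 + 4 \cdot 1\right) - 48\right) - 45 = \left(\left(16 + 4\right) - 48\right) - 45 = \left(20 - 48\right) - 45 = -28 - 45 = -73$)
$J = 2304$ ($J = \left(-73 + 25\right)^{2} = \left(-48\right)^{2} = 2304$)
$\frac{1}{J} = \frac{1}{2304}$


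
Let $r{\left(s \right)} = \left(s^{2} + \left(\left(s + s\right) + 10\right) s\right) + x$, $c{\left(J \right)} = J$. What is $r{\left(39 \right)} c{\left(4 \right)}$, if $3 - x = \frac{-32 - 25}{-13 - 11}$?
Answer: $\frac{39629}{2} \approx 19815.0$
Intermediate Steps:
$x = \frac{5}{8}$ ($x = 3 - \frac{-32 - 25}{-13 - 11} = 3 - - \frac{57}{-24} = 3 - \left(-57\right) \left(- \frac{1}{24}\right) = 3 - \frac{19}{8} = \frac{5}{8} \approx 0.625$)
$r{\left(s \right)} = \frac{5}{8} + s^{2} + s \left(10 + 2 s\right)$ ($r{\left(s \right)} = \left(s^{2} + \left(\left(s + s\right) + 10\right) s\right) + \frac{5}{8} = \left(s^{2} + \left(2 s + 10\right) s\right) + \frac{5}{8} = \left(s^{2} + \left(10 + 2 s\right) s\right) + \frac{5}{8} = \left(s^{2} + s \left(10 + 2 s\right)\right) + \frac{5}{8} = \frac{5}{8} + s^{2} + s \left(10 + 2 s\right)$)
$r{\left(39 \right)} c{\left(4 \right)} = \left(\frac{5}{8} + 3 \cdot 39^{2} + 10 \cdot 39\right) 4 = \left(\frac{5}{8} + 3 \cdot 1521 + 390\right) 4 = \left(\frac{5}{8} + 4563 + 390\right) 4 = \frac{39629}{8} \cdot 4 = \frac{39629}{2}$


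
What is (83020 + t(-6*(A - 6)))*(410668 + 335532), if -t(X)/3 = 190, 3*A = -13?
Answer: 61524190000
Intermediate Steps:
A = -13/3 (A = (⅓)*(-13) = -13/3 ≈ -4.3333)
t(X) = -570 (t(X) = -3*190 = -570)
(83020 + t(-6*(A - 6)))*(410668 + 335532) = (83020 - 570)*(410668 + 335532) = 82450*746200 = 61524190000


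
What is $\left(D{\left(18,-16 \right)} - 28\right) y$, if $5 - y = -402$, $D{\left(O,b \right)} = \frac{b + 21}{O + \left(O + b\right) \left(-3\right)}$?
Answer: $- \frac{134717}{12} \approx -11226.0$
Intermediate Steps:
$D{\left(O,b \right)} = \frac{21 + b}{- 3 b - 2 O}$ ($D{\left(O,b \right)} = \frac{21 + b}{O - \left(3 O + 3 b\right)} = \frac{21 + b}{- 3 b - 2 O}$)
$y = 407$ ($y = 5 - -402 = 5 + 402 = 407$)
$\left(D{\left(18,-16 \right)} - 28\right) y = \left(\frac{-21 - -16}{2 \cdot 18 + 3 \left(-16\right)} - 28\right) 407 = \left(\frac{-21 + 16}{36 - 48} - 28\right) 407 = \left(\frac{1}{-12} \left(-5\right) - 28\right) 407 = \left(\left(- \frac{1}{12}\right) \left(-5\right) - 28\right) 407 = \left(\frac{5}{12} - 28\right) 407 = \left(- \frac{331}{12}\right) 407 = - \frac{134717}{12}$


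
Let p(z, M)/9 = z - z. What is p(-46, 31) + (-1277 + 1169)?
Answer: -108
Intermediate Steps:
p(z, M) = 0 (p(z, M) = 9*(z - z) = 9*0 = 0)
p(-46, 31) + (-1277 + 1169) = 0 + (-1277 + 1169) = 0 - 108 = -108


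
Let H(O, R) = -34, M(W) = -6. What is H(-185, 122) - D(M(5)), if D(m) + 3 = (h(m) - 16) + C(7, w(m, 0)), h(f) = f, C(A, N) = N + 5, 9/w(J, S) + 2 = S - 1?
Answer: -11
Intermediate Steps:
w(J, S) = 9/(-3 + S) (w(J, S) = 9/(-2 + (S - 1)) = 9/(-2 + (-1 + S)) = 9/(-3 + S))
C(A, N) = 5 + N
D(m) = -17 + m (D(m) = -3 + ((m - 16) + (5 + 9/(-3 + 0))) = -3 + ((-16 + m) + (5 + 9/(-3))) = -3 + ((-16 + m) + (5 + 9*(-⅓))) = -3 + ((-16 + m) + (5 - 3)) = -3 + ((-16 + m) + 2) = -3 + (-14 + m) = -17 + m)
H(-185, 122) - D(M(5)) = -34 - (-17 - 6) = -34 - 1*(-23) = -34 + 23 = -11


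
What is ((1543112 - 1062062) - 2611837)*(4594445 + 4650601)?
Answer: -19699223831202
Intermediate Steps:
((1543112 - 1062062) - 2611837)*(4594445 + 4650601) = (481050 - 2611837)*9245046 = -2130787*9245046 = -19699223831202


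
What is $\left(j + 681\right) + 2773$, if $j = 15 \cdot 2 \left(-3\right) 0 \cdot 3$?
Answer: $3454$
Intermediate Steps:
$j = 0$ ($j = 15 \left(\left(-6\right) 0\right) 3 = 15 \cdot 0 \cdot 3 = 0 \cdot 3 = 0$)
$\left(j + 681\right) + 2773 = \left(0 + 681\right) + 2773 = 681 + 2773 = 3454$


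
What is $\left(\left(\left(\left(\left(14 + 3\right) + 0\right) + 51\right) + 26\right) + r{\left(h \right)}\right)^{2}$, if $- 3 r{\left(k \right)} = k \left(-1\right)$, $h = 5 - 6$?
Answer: $\frac{78961}{9} \approx 8773.4$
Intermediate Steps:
$h = -1$
$r{\left(k \right)} = \frac{k}{3}$ ($r{\left(k \right)} = - \frac{k \left(-1\right)}{3} = - \frac{\left(-1\right) k}{3} = \frac{k}{3}$)
$\left(\left(\left(\left(\left(14 + 3\right) + 0\right) + 51\right) + 26\right) + r{\left(h \right)}\right)^{2} = \left(\left(\left(\left(\left(14 + 3\right) + 0\right) + 51\right) + 26\right) + \frac{1}{3} \left(-1\right)\right)^{2} = \left(\left(\left(\left(17 + 0\right) + 51\right) + 26\right) - \frac{1}{3}\right)^{2} = \left(\left(\left(17 + 51\right) + 26\right) - \frac{1}{3}\right)^{2} = \left(\left(68 + 26\right) - \frac{1}{3}\right)^{2} = \left(94 - \frac{1}{3}\right)^{2} = \left(\frac{281}{3}\right)^{2} = \frac{78961}{9}$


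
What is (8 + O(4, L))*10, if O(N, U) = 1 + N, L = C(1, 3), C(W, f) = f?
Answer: 130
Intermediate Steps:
L = 3
(8 + O(4, L))*10 = (8 + (1 + 4))*10 = (8 + 5)*10 = 13*10 = 130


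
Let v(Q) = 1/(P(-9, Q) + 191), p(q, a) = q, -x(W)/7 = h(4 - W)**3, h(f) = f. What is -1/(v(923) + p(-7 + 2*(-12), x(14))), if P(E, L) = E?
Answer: 182/5641 ≈ 0.032264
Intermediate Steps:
x(W) = -7*(4 - W)**3
v(Q) = 1/182 (v(Q) = 1/(-9 + 191) = 1/182)
-1/(v(923) + p(-7 + 2*(-12), x(14))) = -1/(1/182 + (-7 + 2*(-12))) = -1/(1/182 + (-7 - 24)) = -1/(1/182 - 31) = -1/(-5641/182) = -1*(-182/5641) = 182/5641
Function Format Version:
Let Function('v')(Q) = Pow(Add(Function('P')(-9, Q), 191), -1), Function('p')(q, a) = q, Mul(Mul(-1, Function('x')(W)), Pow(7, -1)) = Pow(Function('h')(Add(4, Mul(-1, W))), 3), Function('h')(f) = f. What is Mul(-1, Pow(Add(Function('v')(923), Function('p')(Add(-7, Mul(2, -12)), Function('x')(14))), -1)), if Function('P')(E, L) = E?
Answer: Rational(182, 5641) ≈ 0.032264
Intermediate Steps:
Function('x')(W) = Mul(-7, Pow(Add(4, Mul(-1, W)), 3))
Function('v')(Q) = Rational(1, 182) (Function('v')(Q) = Pow(Add(-9, 191), -1) = Pow(182, -1) = Rational(1, 182))
Mul(-1, Pow(Add(Function('v')(923), Function('p')(Add(-7, Mul(2, -12)), Function('x')(14))), -1)) = Mul(-1, Pow(Add(Rational(1, 182), Add(-7, Mul(2, -12))), -1)) = Mul(-1, Pow(Add(Rational(1, 182), Add(-7, -24)), -1)) = Mul(-1, Pow(Add(Rational(1, 182), -31), -1)) = Mul(-1, Pow(Rational(-5641, 182), -1)) = Mul(-1, Rational(-182, 5641)) = Rational(182, 5641)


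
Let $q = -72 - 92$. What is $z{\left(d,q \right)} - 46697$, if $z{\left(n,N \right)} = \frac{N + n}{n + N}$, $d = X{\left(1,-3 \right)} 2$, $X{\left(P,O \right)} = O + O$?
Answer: $-46696$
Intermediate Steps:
$X{\left(P,O \right)} = 2 O$
$d = -12$ ($d = 2 \left(-3\right) 2 = \left(-6\right) 2 = -12$)
$q = -164$ ($q = -72 - 92 = -164$)
$z{\left(n,N \right)} = 1$ ($z{\left(n,N \right)} = \frac{N + n}{N + n} = 1$)
$z{\left(d,q \right)} - 46697 = 1 - 46697 = -46696$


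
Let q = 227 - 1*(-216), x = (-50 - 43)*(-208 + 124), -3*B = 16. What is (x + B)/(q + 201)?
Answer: 5855/483 ≈ 12.122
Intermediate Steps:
B = -16/3 (B = -⅓*16 = -16/3 ≈ -5.3333)
x = 7812 (x = -93*(-84) = 7812)
q = 443 (q = 227 + 216 = 443)
(x + B)/(q + 201) = (7812 - 16/3)/(443 + 201) = (23420/3)/644 = (23420/3)*(1/644) = 5855/483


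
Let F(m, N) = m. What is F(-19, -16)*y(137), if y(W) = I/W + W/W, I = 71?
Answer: -3952/137 ≈ -28.847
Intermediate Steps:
y(W) = 1 + 71/W (y(W) = 71/W + W/W = 71/W + 1 = 1 + 71/W)
F(-19, -16)*y(137) = -19*(71 + 137)/137 = -19*208/137 = -3952/137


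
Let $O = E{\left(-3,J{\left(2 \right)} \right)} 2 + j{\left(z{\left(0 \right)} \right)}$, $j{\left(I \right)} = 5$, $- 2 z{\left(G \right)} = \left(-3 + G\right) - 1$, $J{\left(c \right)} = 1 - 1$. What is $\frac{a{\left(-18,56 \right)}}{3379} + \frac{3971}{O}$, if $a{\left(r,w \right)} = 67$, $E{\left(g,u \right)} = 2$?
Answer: $\frac{13418612}{30411} \approx 441.24$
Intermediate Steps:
$J{\left(c \right)} = 0$ ($J{\left(c \right)} = 1 - 1 = 0$)
$z{\left(G \right)} = 2 - \frac{G}{2}$ ($z{\left(G \right)} = - \frac{\left(-3 + G\right) - 1}{2} = - \frac{-4 + G}{2} = 2 - \frac{G}{2}$)
$O = 9$ ($O = 2 \cdot 2 + 5 = 4 + 5 = 9$)
$\frac{a{\left(-18,56 \right)}}{3379} + \frac{3971}{O} = \frac{67}{3379} + \frac{3971}{9} = \frac{13418612}{30411}$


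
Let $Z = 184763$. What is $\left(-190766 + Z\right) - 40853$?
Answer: $-46856$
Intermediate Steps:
$\left(-190766 + Z\right) - 40853 = \left(-190766 + 184763\right) - 40853 = -6003 - 40853 = -46856$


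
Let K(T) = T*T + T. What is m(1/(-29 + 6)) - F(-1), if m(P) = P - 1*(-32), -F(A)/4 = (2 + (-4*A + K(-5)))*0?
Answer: 735/23 ≈ 31.957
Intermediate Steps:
K(T) = T + T² (K(T) = T² + T = T + T²)
F(A) = 0 (F(A) = -4*(2 + (-4*A - 5*(1 - 5)))*0 = -4*(2 + (-4*A - 5*(-4)))*0 = -4*(2 + (-4*A + 20))*0 = -4*(2 + (20 - 4*A))*0 = -4*(22 - 4*A)*0 = -4*0 = 0)
m(P) = 32 + P (m(P) = P + 32 = 32 + P)
m(1/(-29 + 6)) - F(-1) = (32 + 1/(-29 + 6)) - 1*0 = (32 + 1/(-23)) + 0 = (32 - 1/23) + 0 = 735/23 + 0 = 735/23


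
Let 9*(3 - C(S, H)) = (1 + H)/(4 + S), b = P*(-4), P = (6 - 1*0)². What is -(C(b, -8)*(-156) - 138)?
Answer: 9077/15 ≈ 605.13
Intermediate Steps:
P = 36 (P = (6 + 0)² = 6² = 36)
b = -144 (b = 36*(-4) = -144)
C(S, H) = 3 - (1 + H)/(9*(4 + S))
-(C(b, -8)*(-156) - 138) = -(((107 - 1*(-8) + 27*(-144))/(9*(4 - 144)))*(-156) - 138) = -(((⅑)*(107 + 8 - 3888)/(-140))*(-156) - 138) = -(((⅑)*(-1/140)*(-3773))*(-156) - 138) = -((539/180)*(-156) - 138) = -(-7007/15 - 138) = -1*(-9077/15) = 9077/15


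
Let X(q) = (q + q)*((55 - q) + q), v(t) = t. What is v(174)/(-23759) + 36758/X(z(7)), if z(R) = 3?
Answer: 436637951/3920235 ≈ 111.38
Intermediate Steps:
X(q) = 110*q (X(q) = (2*q)*55 = 110*q)
v(174)/(-23759) + 36758/X(z(7)) = 174/(-23759) + 36758/((110*3)) = 174*(-1/23759) + 36758/330 = -174/23759 + 36758*(1/330) = -174/23759 + 18379/165 = 436637951/3920235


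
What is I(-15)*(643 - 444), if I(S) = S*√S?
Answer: -2985*I*√15 ≈ -11561.0*I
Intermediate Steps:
I(S) = S^(3/2)
I(-15)*(643 - 444) = (-15)^(3/2)*(643 - 444) = -15*I*√15*199 = -2985*I*√15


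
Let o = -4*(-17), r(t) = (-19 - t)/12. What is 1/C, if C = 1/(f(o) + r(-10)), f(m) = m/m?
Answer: ¼ ≈ 0.25000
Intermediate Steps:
r(t) = -19/12 - t/12 (r(t) = (-19 - t)/12 = -19/12 - t/12)
o = 68
f(m) = 1
C = 4 (C = 1/(1 + (-19/12 - 1/12*(-10))) = 1/(1 + (-19/12 + ⅚)) = 1/(1 - ¾) = 1/(¼) = 4)
1/C = 1/4 = ¼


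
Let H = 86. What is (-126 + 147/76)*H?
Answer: -405447/38 ≈ -10670.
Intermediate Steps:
(-126 + 147/76)*H = (-126 + 147/76)*86 = -9429/76*86 = -405447/38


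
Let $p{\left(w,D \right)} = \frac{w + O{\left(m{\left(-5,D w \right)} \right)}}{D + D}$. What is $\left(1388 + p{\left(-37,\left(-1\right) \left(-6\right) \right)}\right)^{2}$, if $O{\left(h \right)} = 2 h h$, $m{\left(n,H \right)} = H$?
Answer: $\frac{13268044969}{144} \approx 9.2139 \cdot 10^{7}$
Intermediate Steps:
$O{\left(h \right)} = 2 h^{2}$
$p{\left(w,D \right)} = \frac{w + 2 D^{2} w^{2}}{2 D}$ ($p{\left(w,D \right)} = \frac{w + 2 \left(D w\right)^{2}}{D + D} = \frac{w + 2 D^{2} w^{2}}{2 D}$)
$\left(1388 + p{\left(-37,\left(-1\right) \left(-6\right) \right)}\right)^{2} = \left(1388 + \left(\left(-1\right) \left(-6\right) \left(-37\right)^{2} + \frac{1}{2} \left(-37\right) \frac{1}{\left(-1\right) \left(-6\right)}\right)\right)^{2} = \left(1388 + \left(6 \cdot 1369 + \frac{1}{2} \left(-37\right) \frac{1}{6}\right)\right)^{2} = \left(1388 + \left(8214 + \frac{1}{2} \left(-37\right) \frac{1}{6}\right)\right)^{2} = \left(1388 + \left(8214 - \frac{37}{12}\right)\right)^{2} = \left(1388 + \frac{98531}{12}\right)^{2} = \left(\frac{115187}{12}\right)^{2} = \frac{13268044969}{144}$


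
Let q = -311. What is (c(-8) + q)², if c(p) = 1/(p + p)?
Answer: 24770529/256 ≈ 96760.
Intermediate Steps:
c(p) = 1/(2*p)
(c(-8) + q)² = ((½)/(-8) - 311)² = ((½)*(-⅛) - 311)² = (-1/16 - 311)² = (-4977/16)² = 24770529/256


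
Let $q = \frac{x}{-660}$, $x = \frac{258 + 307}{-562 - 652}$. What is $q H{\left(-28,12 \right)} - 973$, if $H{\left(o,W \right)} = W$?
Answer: $- \frac{12993329}{13354} \approx -972.99$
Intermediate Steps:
$x = - \frac{565}{1214}$ ($x = \frac{565}{-1214} = 565 \left(- \frac{1}{1214}\right) = - \frac{565}{1214} \approx -0.4654$)
$q = \frac{113}{160248}$ ($q = - \frac{565}{1214 \left(-660\right)} = \left(- \frac{565}{1214}\right) \left(- \frac{1}{660}\right) = \frac{113}{160248} \approx 0.00070516$)
$q H{\left(-28,12 \right)} - 973 = \frac{113}{160248} \cdot 12 - 973 = \frac{113}{13354} - 973 = - \frac{12993329}{13354}$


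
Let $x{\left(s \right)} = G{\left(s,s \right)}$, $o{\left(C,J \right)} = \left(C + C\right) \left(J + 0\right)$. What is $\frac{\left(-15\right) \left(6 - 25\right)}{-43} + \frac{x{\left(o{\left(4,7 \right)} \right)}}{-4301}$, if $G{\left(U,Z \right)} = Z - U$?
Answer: $- \frac{285}{43} \approx -6.6279$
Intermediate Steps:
$o{\left(C,J \right)} = 2 C J$
$x{\left(s \right)} = 0$ ($x{\left(s \right)} = s - s = 0$)
$\frac{\left(-15\right) \left(6 - 25\right)}{-43} + \frac{x{\left(o{\left(4,7 \right)} \right)}}{-4301} = \frac{\left(-15\right) \left(6 - 25\right)}{-43} + \frac{0}{-4301} = \left(-15\right) \left(-19\right) \left(- \frac{1}{43}\right) + 0 \left(- \frac{1}{4301}\right) = 285 \left(- \frac{1}{43}\right) + 0 = - \frac{285}{43} + 0 = - \frac{285}{43}$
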